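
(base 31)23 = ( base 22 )2l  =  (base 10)65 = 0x41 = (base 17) 3e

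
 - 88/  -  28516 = 22/7129= 0.00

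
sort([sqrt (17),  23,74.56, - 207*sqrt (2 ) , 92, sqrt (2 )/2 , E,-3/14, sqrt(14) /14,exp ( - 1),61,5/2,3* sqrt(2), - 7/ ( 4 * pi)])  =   [-207*sqrt( 2 ), - 7/( 4 * pi ), - 3/14, sqrt (14 )/14, exp( - 1), sqrt( 2 ) /2,  5/2, E, sqrt( 17 ), 3 * sqrt( 2), 23,  61, 74.56, 92] 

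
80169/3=26723  =  26723.00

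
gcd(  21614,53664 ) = 2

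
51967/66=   787 + 25/66  =  787.38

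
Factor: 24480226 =2^1*593^1*20641^1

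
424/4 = 106 = 106.00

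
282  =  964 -682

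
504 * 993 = 500472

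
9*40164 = 361476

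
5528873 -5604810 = -75937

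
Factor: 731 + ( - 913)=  - 182=- 2^1  *  7^1*13^1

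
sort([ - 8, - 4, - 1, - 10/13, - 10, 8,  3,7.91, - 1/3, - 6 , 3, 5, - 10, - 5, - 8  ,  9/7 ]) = [ - 10, - 10,  -  8, - 8,-6, - 5,-4, -1, - 10/13,-1/3,9/7,3, 3,5,7.91, 8 ] 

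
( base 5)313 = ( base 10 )83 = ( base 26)35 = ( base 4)1103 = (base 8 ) 123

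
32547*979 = 31863513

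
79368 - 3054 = 76314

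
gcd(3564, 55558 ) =2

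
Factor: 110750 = 2^1*5^3 * 443^1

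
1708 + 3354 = 5062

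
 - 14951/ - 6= 14951/6 = 2491.83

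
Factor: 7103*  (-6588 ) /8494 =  - 23397282/4247  =  - 2^1 * 3^3* 31^(- 1 )*61^1*137^ ( - 1 )*7103^1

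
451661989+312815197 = 764477186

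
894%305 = 284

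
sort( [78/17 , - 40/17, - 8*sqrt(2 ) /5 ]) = [- 40/17, - 8*sqrt( 2)/5,78/17 ] 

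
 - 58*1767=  - 102486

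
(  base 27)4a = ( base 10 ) 118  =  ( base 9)141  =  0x76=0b1110110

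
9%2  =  1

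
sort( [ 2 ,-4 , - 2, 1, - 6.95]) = [ - 6.95, - 4, - 2, 1, 2]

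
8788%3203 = 2382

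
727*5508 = 4004316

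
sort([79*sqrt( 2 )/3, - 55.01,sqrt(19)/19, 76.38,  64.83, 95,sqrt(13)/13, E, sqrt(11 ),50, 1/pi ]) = [ - 55.01,sqrt( 19 )/19,sqrt(13)/13, 1/pi , E, sqrt ( 11 ),79*sqrt ( 2) /3, 50,64.83,76.38, 95]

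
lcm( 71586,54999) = 4509918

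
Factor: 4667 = 13^1 * 359^1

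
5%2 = 1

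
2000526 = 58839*34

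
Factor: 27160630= 2^1*5^1*7^1*388009^1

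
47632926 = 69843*682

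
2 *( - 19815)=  - 39630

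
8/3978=4/1989  =  0.00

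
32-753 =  - 721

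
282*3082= 869124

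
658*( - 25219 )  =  - 16594102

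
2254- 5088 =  - 2834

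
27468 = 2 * 13734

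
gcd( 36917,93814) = 1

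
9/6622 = 9/6622 = 0.00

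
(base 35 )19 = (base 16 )2C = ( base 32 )1C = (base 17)2A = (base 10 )44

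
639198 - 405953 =233245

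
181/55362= 181/55362=0.00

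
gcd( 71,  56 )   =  1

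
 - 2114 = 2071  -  4185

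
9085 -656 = 8429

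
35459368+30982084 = 66441452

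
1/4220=1/4220 = 0.00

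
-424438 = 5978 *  (- 71)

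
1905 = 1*1905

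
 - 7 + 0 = -7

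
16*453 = 7248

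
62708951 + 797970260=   860679211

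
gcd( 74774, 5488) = 686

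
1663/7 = 237 + 4/7 = 237.57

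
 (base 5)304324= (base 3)111200001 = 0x26EC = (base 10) 9964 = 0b10011011101100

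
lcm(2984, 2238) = 8952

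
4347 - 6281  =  -1934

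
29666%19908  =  9758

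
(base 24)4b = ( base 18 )5H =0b1101011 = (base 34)35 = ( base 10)107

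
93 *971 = 90303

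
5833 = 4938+895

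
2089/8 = 2089/8= 261.12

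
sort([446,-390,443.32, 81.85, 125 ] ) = [ - 390, 81.85, 125,443.32, 446 ] 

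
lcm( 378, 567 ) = 1134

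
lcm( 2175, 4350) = 4350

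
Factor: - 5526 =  - 2^1 *3^2 * 307^1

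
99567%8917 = 1480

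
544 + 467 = 1011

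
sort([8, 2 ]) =[2, 8] 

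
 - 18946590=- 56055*338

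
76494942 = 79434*963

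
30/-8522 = - 15/4261= - 0.00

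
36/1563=12/521=0.02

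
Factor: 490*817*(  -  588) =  - 235394040=- 2^3*3^1*5^1*7^4*19^1*43^1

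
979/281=3 + 136/281=3.48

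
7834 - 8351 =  - 517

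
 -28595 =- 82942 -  - 54347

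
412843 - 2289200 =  - 1876357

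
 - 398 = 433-831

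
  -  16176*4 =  - 64704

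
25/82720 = 5/16544 = 0.00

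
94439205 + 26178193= 120617398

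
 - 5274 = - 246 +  - 5028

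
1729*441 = 762489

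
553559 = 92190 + 461369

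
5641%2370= 901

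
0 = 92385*0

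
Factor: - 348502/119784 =-2^(  -  2 )*3^( - 1)*11^1*23^(-1 )*73^1 = -803/276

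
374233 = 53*7061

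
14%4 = 2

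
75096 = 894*84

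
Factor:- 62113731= - 3^1*23^1 * 229^1*3931^1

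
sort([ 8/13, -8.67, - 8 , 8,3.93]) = [ - 8.67 ,-8, 8/13, 3.93,8]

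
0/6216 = 0 = 0.00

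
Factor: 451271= 83^1*5437^1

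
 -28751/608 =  - 28751/608 = - 47.29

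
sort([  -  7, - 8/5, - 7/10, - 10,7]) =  [ - 10,- 7,- 8/5 ,  -  7/10, 7 ] 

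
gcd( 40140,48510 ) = 90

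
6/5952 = 1/992= 0.00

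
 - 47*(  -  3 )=141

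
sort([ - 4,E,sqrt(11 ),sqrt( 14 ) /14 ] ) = [-4,sqrt(14)/14 , E,sqrt(11)]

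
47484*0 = 0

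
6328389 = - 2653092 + 8981481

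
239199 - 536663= - 297464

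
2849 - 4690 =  - 1841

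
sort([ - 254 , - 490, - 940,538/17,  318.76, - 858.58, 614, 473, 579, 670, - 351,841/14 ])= [-940, - 858.58, - 490, - 351, - 254, 538/17, 841/14,318.76, 473, 579, 614, 670] 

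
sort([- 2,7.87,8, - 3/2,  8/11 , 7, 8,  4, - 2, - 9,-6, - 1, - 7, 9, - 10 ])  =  [ - 10, - 9, - 7,  -  6,-2, - 2, - 3/2, - 1,8/11 , 4, 7 , 7.87,8, 8 , 9 ]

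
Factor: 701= 701^1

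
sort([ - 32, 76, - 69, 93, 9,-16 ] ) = [ -69, - 32, - 16,  9,76,93]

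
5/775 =1/155 =0.01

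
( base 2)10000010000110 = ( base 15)2701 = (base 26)C86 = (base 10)8326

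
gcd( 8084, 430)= 86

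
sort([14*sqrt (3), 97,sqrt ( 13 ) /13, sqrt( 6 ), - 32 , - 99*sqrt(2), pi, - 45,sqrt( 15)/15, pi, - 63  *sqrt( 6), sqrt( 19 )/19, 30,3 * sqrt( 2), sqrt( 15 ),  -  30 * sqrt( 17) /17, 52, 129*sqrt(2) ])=[ - 63*sqrt( 6),  -  99 * sqrt ( 2), - 45, - 32, - 30*sqrt( 17)/17, sqrt( 19)/19,sqrt( 15)/15, sqrt(13)/13,sqrt( 6),pi, pi, sqrt(15 ),  3 * sqrt( 2), 14*sqrt ( 3 ), 30,52,97,129 * sqrt( 2)]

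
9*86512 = 778608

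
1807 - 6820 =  - 5013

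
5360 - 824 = 4536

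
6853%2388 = 2077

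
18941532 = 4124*4593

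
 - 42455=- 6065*7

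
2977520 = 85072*35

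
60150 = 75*802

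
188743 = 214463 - 25720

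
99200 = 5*19840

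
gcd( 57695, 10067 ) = 1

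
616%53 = 33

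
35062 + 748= 35810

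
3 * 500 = 1500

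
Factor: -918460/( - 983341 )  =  2^2*5^1*19^1*103^( - 1) * 2417^1*9547^( - 1)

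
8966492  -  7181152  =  1785340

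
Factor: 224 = 2^5 *7^1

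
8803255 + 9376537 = 18179792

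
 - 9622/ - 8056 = 4811/4028 = 1.19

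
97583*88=8587304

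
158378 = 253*626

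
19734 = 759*26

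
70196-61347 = 8849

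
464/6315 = 464/6315 = 0.07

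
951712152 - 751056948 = 200655204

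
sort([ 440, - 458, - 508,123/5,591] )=[ - 508, - 458, 123/5,440, 591 ]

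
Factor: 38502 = 2^1 * 3^3*23^1*31^1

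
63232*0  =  0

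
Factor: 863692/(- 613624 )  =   - 2^(  -  1)*11^( - 1 )*19^(-1) *263^1*367^(  -  1)*821^1 = -  215923/153406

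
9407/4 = 9407/4 = 2351.75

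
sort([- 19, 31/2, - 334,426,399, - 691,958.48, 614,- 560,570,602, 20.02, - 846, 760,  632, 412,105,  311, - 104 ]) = [ - 846, - 691, - 560, - 334, - 104, -19,  31/2, 20.02,105,311 , 399 , 412,426,570, 602, 614, 632,760,  958.48]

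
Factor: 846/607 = 2^1*3^2*47^1*607^(-1 ) 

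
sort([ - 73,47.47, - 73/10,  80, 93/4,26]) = [ - 73,  -  73/10, 93/4 , 26, 47.47, 80 ]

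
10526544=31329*336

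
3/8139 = 1/2713  =  0.00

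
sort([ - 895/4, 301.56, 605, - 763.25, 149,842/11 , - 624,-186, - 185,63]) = [ - 763.25,-624, - 895/4, - 186, - 185,63,842/11, 149,  301.56, 605]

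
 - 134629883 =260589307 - 395219190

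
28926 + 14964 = 43890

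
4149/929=4149/929 = 4.47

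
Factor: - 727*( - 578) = 420206  =  2^1*  17^2 *727^1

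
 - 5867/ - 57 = 102 + 53/57 = 102.93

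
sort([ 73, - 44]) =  [ - 44,73]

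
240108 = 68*3531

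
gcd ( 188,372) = 4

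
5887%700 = 287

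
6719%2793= 1133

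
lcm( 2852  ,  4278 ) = 8556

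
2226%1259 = 967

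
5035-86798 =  - 81763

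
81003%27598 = 25807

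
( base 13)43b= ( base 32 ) mm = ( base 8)1326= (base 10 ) 726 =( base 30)o6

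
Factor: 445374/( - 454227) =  - 2^1*3^1*23^( - 1 )*29^( - 1)*109^1 = - 654/667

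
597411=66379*9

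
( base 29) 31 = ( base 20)48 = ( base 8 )130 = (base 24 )3g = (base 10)88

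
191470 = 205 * 934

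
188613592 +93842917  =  282456509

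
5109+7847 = 12956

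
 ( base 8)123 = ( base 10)83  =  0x53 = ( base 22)3h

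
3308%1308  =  692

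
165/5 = 33= 33.00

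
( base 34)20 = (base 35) 1x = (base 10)68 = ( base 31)26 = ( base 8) 104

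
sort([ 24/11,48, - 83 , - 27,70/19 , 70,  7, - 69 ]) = [-83, - 69,  -  27,24/11,70/19,7, 48,70]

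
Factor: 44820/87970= 4482/8797=2^1*3^3*19^( - 1 ) * 83^1 * 463^( - 1 )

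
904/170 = 452/85 = 5.32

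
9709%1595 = 139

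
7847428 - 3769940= 4077488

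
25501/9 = 2833+4/9 = 2833.44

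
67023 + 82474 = 149497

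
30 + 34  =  64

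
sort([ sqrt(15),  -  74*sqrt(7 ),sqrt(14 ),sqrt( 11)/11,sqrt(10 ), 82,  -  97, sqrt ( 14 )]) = [-74*sqrt( 7), - 97, sqrt(11 )/11, sqrt( 10),sqrt ( 14 ),  sqrt(14 ), sqrt (15), 82 ]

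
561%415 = 146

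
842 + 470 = 1312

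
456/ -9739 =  - 1 + 9283/9739 = - 0.05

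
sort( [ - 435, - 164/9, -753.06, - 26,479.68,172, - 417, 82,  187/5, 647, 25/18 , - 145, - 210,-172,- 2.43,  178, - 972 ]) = [ - 972, - 753.06, - 435, - 417, - 210,-172,  -  145, - 26,-164/9 , - 2.43,25/18,  187/5, 82, 172, 178,479.68,647 ]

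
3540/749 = 3540/749 = 4.73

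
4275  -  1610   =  2665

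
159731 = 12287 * 13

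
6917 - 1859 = 5058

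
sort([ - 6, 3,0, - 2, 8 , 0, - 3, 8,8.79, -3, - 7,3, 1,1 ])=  [ -7,  -  6, - 3, - 3, - 2,0,  0, 1,1,3,3, 8,8,  8.79] 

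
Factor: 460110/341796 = 35/26 = 2^(- 1)*5^1*7^1*13^ ( - 1)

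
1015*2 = 2030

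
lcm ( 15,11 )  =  165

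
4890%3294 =1596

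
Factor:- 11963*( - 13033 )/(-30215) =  - 155913779/30215  =  - 5^(  -  1 )* 7^1*1709^1*6043^( - 1 )*13033^1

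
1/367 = 1/367=0.00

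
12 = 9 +3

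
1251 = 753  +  498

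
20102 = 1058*19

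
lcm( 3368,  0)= 0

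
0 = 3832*0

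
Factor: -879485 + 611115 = -2^1* 5^1*47^1*571^1=-268370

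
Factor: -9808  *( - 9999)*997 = 97775981424 = 2^4*3^2 * 11^1 * 101^1*613^1*997^1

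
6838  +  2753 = 9591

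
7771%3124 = 1523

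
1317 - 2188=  - 871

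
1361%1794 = 1361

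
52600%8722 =268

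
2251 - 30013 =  - 27762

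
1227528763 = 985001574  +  242527189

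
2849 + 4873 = 7722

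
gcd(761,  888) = 1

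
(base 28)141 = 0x381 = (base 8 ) 1601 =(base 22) 1IH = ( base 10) 897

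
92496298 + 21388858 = 113885156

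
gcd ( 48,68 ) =4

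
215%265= 215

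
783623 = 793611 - 9988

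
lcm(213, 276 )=19596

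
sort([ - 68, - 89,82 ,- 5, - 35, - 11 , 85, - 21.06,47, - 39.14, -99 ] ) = [ - 99, - 89, - 68 , - 39.14 , - 35, - 21.06 , - 11, - 5,47,82, 85 ] 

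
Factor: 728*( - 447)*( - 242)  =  2^4*3^1*7^1 * 11^2*13^1*149^1 = 78750672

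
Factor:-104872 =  - 2^3*13109^1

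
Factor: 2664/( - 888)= - 3^1 = - 3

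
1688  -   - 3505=5193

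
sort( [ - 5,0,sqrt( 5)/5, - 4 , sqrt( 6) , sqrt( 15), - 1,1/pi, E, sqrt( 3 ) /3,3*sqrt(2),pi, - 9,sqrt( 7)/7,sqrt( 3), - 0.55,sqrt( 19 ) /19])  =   [ - 9, - 5,-4, - 1, - 0.55,0,sqrt( 19 )/19,1/pi,sqrt( 7)/7,sqrt( 5)/5,sqrt ( 3)/3, sqrt(3 ), sqrt( 6) , E,pi,  sqrt(15),3*sqrt ( 2)]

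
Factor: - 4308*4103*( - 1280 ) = 22624926720 = 2^10 * 3^1* 5^1*11^1*359^1*373^1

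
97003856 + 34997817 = 132001673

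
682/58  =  341/29 = 11.76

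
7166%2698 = 1770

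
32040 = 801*40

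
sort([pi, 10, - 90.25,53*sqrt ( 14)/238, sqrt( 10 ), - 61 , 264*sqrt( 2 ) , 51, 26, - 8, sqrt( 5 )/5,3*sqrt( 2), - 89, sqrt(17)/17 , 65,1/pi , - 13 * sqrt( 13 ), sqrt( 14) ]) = [ - 90.25,- 89, - 61, - 13*sqrt( 13 ), - 8, sqrt( 17)/17, 1/pi,  sqrt( 5 ) /5, 53 *sqrt( 14 ) /238,pi,sqrt( 10),sqrt( 14),3*sqrt( 2),  10,  26 , 51,65,264*sqrt( 2)] 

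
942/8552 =471/4276=0.11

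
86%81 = 5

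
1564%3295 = 1564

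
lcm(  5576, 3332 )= 273224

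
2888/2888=1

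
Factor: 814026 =2^1*3^1*135671^1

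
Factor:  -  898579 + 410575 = -2^2*3^1*11^1*3697^1 = - 488004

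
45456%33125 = 12331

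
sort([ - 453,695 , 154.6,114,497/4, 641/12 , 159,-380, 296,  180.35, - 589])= [ - 589, - 453, - 380, 641/12, 114, 497/4, 154.6, 159 , 180.35, 296, 695]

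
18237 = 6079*3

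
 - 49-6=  - 55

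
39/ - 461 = - 39/461 = - 0.08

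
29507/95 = 310 + 3/5=310.60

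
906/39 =302/13 =23.23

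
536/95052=134/23763 = 0.01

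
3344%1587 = 170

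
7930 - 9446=- 1516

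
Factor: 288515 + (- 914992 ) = -626477 = -626477^1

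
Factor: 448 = 2^6*7^1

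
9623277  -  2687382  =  6935895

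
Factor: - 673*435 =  - 292755=-3^1*5^1*29^1 * 673^1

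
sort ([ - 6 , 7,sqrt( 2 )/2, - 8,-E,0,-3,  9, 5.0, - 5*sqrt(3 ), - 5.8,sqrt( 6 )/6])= [ - 5*sqrt( 3), - 8,  -  6,  -  5.8 , - 3, - E,  0,sqrt (6)/6 , sqrt( 2 )/2, 5.0,7,9]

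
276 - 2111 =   -  1835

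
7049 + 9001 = 16050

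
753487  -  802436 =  - 48949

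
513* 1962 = 1006506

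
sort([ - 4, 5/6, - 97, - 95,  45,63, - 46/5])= [ - 97, - 95, - 46/5, - 4, 5/6, 45,63 ] 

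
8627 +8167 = 16794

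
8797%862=177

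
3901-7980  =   - 4079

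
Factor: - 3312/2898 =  - 2^3*7^( - 1) = -8/7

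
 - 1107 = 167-1274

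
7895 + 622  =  8517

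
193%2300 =193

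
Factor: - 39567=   -  3^1*11^2*109^1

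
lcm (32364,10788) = 32364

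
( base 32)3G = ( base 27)44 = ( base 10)112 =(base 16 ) 70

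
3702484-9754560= - 6052076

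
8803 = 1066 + 7737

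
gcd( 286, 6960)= 2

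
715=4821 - 4106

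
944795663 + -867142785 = 77652878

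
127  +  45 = 172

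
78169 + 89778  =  167947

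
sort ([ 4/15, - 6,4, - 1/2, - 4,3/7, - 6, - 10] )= [ - 10, - 6,  -  6, - 4,-1/2, 4/15,3/7,4 ]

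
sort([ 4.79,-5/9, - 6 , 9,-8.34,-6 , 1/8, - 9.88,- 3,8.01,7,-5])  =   [ - 9.88,-8.34, - 6,-6, - 5,  -  3,  -  5/9, 1/8,4.79, 7 , 8.01, 9 ] 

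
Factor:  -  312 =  - 2^3*3^1*13^1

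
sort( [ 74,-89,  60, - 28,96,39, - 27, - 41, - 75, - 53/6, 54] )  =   [ - 89, - 75, - 41, - 28, - 27, - 53/6, 39,54, 60, 74  ,  96]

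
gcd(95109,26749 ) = 1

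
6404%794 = 52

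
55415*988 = 54750020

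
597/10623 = 199/3541  =  0.06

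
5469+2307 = 7776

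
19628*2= 39256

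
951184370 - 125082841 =826101529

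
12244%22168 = 12244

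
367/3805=367/3805 = 0.10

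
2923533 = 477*6129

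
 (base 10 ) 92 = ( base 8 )134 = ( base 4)1130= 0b1011100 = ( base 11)84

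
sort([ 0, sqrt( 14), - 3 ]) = [  -  3,  0,sqrt(14 )]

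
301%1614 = 301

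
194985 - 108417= 86568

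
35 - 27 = 8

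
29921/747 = 40 + 41/747 = 40.05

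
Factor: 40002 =2^1*3^1*59^1*113^1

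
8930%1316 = 1034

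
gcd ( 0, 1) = 1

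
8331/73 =114 + 9/73 = 114.12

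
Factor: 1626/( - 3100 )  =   - 2^( - 1)*3^1 * 5^(-2) * 31^( - 1)*  271^1 = - 813/1550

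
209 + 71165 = 71374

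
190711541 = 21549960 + 169161581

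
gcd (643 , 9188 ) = 1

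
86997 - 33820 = 53177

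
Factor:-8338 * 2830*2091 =  -  49340365140 = -  2^2*3^1*5^1*11^1*17^1*41^1*283^1* 379^1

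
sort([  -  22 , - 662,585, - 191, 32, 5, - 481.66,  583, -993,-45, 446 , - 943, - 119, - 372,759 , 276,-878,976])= [ - 993,-943, - 878, - 662, - 481.66,-372, - 191, - 119, - 45, - 22 , 5, 32,276,446, 583,585 , 759,976]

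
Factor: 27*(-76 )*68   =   - 139536 = -  2^4*3^3 *17^1*19^1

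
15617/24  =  15617/24 = 650.71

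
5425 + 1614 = 7039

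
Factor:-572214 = -2^1*3^1*95369^1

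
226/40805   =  226/40805 = 0.01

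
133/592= 133/592 = 0.22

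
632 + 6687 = 7319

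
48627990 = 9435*5154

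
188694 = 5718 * 33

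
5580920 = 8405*664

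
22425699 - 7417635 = 15008064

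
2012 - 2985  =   - 973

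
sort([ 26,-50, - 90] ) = [ - 90, - 50,26 ]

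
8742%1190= 412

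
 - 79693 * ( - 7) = 557851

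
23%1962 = 23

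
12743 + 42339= 55082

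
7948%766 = 288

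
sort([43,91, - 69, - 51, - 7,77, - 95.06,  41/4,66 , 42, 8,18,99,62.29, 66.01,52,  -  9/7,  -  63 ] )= [- 95.06, - 69, - 63, - 51, - 7, - 9/7, 8,41/4,  18,42,43,52,  62.29 , 66,66.01,77, 91,99 ] 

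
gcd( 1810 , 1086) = 362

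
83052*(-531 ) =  - 44100612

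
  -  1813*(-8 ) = 14504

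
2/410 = 1/205 = 0.00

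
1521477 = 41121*37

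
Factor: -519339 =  - 3^1 * 331^1*523^1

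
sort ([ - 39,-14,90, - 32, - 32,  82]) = [-39, - 32, - 32 ,- 14 , 82,90] 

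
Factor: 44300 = 2^2*5^2*443^1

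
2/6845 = 2/6845= 0.00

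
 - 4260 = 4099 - 8359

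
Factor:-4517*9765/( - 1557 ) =4900945/173 = 5^1*7^1 * 31^1*173^(-1 )*4517^1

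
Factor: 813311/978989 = 11^(-1)*61^(  -  1 )*1459^( - 1 ) * 813311^1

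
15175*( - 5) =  - 75875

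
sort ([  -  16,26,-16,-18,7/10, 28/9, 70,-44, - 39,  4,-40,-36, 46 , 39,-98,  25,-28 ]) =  [ - 98,  -  44 ,-40, - 39,- 36 ,-28,-18, - 16,-16,  7/10,  28/9,4,  25,26,  39,  46, 70] 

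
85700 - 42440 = 43260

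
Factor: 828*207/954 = 9522/53 = 2^1*3^2*23^2*53^( - 1)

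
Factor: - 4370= - 2^1*5^1*19^1*23^1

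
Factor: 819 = 3^2*7^1*13^1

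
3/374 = 3/374 = 0.01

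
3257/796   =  4 +73/796 = 4.09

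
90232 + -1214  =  89018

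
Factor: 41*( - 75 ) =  - 3^1*5^2 *41^1 = - 3075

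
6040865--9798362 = 15839227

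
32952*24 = 790848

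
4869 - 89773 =  -  84904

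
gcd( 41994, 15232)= 2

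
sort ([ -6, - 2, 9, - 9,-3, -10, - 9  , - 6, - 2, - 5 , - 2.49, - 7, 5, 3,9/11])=[ - 10,- 9, - 9, - 7, - 6, - 6, - 5, - 3, - 2.49, - 2, - 2,9/11,  3,5,9 ] 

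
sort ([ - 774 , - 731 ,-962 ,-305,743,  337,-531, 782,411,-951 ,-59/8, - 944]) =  [ - 962, - 951, - 944, - 774, -731,-531,-305 , - 59/8,337, 411,  743,782] 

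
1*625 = 625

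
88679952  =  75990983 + 12688969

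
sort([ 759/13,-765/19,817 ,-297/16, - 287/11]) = [ - 765/19,  -  287/11,-297/16,759/13,817] 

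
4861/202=24 + 13/202 = 24.06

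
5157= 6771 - 1614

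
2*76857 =153714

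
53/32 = 1 + 21/32 = 1.66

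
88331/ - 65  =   - 1359+4/65=- 1358.94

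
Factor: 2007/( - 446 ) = - 2^( - 1)*3^2 = - 9/2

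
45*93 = 4185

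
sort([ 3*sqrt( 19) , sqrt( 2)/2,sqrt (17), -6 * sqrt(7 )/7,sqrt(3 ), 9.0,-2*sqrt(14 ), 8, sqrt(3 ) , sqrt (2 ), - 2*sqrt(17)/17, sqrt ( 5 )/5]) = [-2*sqrt( 14), - 6 *sqrt( 7 ) /7, - 2*sqrt(17 )/17,sqrt( 5)/5, sqrt(2)/2, sqrt (2 ), sqrt(3), sqrt( 3),sqrt (17), 8, 9.0, 3*sqrt( 19 )]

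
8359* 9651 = 80672709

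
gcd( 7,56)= 7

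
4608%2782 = 1826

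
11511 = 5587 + 5924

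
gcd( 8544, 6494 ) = 2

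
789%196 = 5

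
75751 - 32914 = 42837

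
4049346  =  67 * 60438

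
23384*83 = 1940872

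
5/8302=5/8302 =0.00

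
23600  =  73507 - 49907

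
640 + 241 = 881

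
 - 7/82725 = -7/82725= - 0.00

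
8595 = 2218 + 6377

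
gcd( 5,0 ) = 5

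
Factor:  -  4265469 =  - 3^2*13^1 * 36457^1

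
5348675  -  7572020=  - 2223345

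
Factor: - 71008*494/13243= -2^6*7^1*13^1*17^ (-1) *41^( - 1)*317^1 =- 1846208/697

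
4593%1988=617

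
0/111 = 0 = 0.00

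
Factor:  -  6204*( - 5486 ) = 2^3*3^1 * 11^1*13^1 * 47^1  *  211^1 = 34035144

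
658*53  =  34874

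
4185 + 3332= 7517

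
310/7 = 310/7 = 44.29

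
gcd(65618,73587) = 1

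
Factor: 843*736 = 2^5*3^1*23^1*281^1 = 620448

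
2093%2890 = 2093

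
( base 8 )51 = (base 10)41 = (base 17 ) 27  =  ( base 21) 1K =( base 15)2b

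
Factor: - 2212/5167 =-2^2 * 7^1*79^1*5167^ ( - 1) 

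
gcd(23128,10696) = 56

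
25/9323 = 25/9323 = 0.00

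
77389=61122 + 16267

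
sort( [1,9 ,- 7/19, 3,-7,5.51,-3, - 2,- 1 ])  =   [ - 7, - 3,  -  2, - 1, - 7/19,1 , 3, 5.51,9 ] 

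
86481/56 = 86481/56 =1544.30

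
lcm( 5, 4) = 20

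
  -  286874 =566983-853857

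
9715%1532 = 523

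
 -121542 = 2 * (-60771)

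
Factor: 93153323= 431^1*216133^1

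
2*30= 60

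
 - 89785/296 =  - 304 + 199/296=-303.33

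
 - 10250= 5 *( -2050 ) 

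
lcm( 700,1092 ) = 27300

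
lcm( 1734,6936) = 6936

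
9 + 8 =17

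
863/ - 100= - 9 +37/100 = - 8.63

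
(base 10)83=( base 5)313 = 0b1010011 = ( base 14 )5d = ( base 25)38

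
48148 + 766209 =814357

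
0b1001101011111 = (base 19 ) DE0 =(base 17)102C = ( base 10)4959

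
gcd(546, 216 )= 6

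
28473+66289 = 94762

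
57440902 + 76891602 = 134332504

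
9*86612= 779508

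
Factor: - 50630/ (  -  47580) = 2^( - 1 )*3^( - 1)*13^( - 1)*83^1 = 83/78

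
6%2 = 0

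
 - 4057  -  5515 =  - 9572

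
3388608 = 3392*999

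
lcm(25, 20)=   100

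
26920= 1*26920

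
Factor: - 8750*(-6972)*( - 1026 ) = -2^4*3^4*5^4*7^2 * 19^1*83^1  =  - 62591130000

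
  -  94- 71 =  - 165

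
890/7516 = 445/3758 = 0.12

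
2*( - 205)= - 410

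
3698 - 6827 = - 3129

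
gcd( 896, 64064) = 448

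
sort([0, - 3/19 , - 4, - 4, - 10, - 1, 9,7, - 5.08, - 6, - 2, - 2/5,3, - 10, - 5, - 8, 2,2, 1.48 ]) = [ - 10, - 10, - 8, - 6, - 5.08, - 5, - 4,-4, - 2, - 1, - 2/5,  -  3/19,0, 1.48, 2, 2, 3, 7, 9 ]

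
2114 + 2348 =4462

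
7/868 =1/124 = 0.01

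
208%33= 10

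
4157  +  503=4660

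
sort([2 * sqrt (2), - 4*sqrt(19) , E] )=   [ - 4 * sqrt( 19 ) , E, 2*sqrt ( 2 )]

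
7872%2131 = 1479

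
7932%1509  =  387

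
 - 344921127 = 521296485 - 866217612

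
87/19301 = 87/19301 = 0.00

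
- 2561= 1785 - 4346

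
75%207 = 75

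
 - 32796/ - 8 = 4099+1/2 = 4099.50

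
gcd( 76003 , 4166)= 1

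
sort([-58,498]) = [ - 58, 498 ] 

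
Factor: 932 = 2^2* 233^1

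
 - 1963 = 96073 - 98036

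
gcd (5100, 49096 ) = 68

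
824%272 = 8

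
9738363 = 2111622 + 7626741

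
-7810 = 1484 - 9294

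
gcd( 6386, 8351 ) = 1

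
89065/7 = 89065/7 = 12723.57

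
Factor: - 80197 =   -  13^1 * 31^1*199^1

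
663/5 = 663/5 = 132.60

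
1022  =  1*1022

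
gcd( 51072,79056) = 48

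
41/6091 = 41/6091 = 0.01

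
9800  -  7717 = 2083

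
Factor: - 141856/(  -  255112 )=124/223 = 2^2*31^1*223^( - 1)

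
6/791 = 6/791 = 0.01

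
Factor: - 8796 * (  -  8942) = 2^3*3^1*17^1*263^1*733^1 = 78653832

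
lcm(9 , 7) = 63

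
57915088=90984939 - 33069851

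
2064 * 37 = 76368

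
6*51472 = 308832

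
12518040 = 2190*5716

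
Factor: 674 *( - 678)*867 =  - 396194724= -2^2 * 3^2*17^2*113^1*337^1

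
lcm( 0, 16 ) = 0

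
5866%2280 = 1306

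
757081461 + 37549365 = 794630826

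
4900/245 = 20 = 20.00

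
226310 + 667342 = 893652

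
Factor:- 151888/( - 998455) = 2^4*5^ ( - 1)*11^1*397^( - 1)*503^(-1)* 863^1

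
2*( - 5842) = - 11684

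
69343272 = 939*73848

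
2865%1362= 141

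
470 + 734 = 1204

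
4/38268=1/9567 = 0.00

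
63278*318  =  20122404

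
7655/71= 7655/71 = 107.82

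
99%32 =3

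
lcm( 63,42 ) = 126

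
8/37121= 8/37121 = 0.00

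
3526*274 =966124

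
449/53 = 449/53 = 8.47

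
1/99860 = 1/99860 = 0.00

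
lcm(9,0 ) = 0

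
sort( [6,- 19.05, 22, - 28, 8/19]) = [ - 28,-19.05, 8/19 , 6, 22]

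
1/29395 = 1/29395=0.00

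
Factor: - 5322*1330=-2^2*3^1*5^1 * 7^1*19^1*887^1 = - 7078260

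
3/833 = 3/833 = 0.00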